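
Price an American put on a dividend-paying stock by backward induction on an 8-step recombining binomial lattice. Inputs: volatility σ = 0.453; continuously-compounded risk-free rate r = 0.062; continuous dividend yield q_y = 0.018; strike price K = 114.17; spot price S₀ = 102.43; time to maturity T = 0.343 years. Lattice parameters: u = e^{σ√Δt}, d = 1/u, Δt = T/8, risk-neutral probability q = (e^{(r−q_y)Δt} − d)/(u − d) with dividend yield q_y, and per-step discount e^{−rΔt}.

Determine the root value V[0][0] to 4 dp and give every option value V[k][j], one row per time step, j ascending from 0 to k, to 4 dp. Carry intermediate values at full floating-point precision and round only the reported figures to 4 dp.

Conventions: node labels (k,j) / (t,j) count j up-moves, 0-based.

Δt=0.04288  u=1.09834  d=0.91047  q=0.48662  discount=0.99735
step 8 (expiry): payoffs max(K−S,0) = 65.8046 55.8245 43.7849 29.2609 11.7400 0.0000 0.0000 0.0000 0.0000
k=7: (k=7,j=0): S=53.1216, K−S=61.0484, hold=60.7863 ⇒ V=61.0484 exercise | (k=7,j=1): S=64.0832, K−S=50.0868, hold=49.8331 ⇒ V=50.0868 exercise | (k=7,j=2): S=77.3068, K−S=36.8632, hold=36.6198 ⇒ V=36.8632 exercise | (k=7,j=3): S=93.2590, K−S=20.9110, hold=20.6799 ⇒ V=20.9110 exercise | (k=7,j=4): S=112.5029, K−S=1.6671, hold=6.0111 ⇒ V=6.0111 continue | (k=7,j=5): S=135.7178, K−S=0.0000, hold=0.0000 ⇒ V=0.0000 continue | (k=7,j=6): S=163.7231, K−S=0.0000, hold=0.0000 ⇒ V=0.0000 continue | (k=7,j=7): S=197.5073, K−S=0.0000, hold=0.0000 ⇒ V=0.0000 continue
k=6: (k=6,j=0): S=58.3455, K−S=55.8245, hold=55.5664 ⇒ V=55.8245 exercise | (k=6,j=1): S=70.3851, K−S=43.7849, hold=43.5361 ⇒ V=43.7849 exercise | (k=6,j=2): S=84.9091, K−S=29.2609, hold=29.0234 ⇒ V=29.2609 exercise | (k=6,j=3): S=102.4300, K−S=11.7400, hold=13.6242 ⇒ V=13.6242 continue | (k=6,j=4): S=123.5664, K−S=0.0000, hold=3.0778 ⇒ V=3.0778 continue | (k=6,j=5): S=149.0642, K−S=0.0000, hold=0.0000 ⇒ V=0.0000 continue | (k=6,j=6): S=179.8236, K−S=0.0000, hold=0.0000 ⇒ V=0.0000 continue
k=5: (k=5,j=0): S=64.0832, K−S=50.0868, hold=49.8331 ⇒ V=50.0868 exercise | (k=5,j=1): S=77.3068, K−S=36.8632, hold=36.6198 ⇒ V=36.8632 exercise | (k=5,j=2): S=93.2590, K−S=20.9110, hold=21.5943 ⇒ V=21.5943 continue | (k=5,j=3): S=112.5029, K−S=1.6671, hold=8.4696 ⇒ V=8.4696 continue | (k=5,j=4): S=135.7178, K−S=0.0000, hold=1.5759 ⇒ V=1.5759 continue | (k=5,j=5): S=163.7231, K−S=0.0000, hold=0.0000 ⇒ V=0.0000 continue
k=4: (k=4,j=0): S=70.3851, K−S=43.7849, hold=43.5361 ⇒ V=43.7849 exercise | (k=4,j=1): S=84.9091, K−S=29.2609, hold=29.3550 ⇒ V=29.3550 continue | (k=4,j=2): S=102.4300, K−S=11.7400, hold=15.1672 ⇒ V=15.1672 continue | (k=4,j=3): S=123.5664, K−S=0.0000, hold=5.1014 ⇒ V=5.1014 continue | (k=4,j=4): S=149.0642, K−S=0.0000, hold=0.8069 ⇒ V=0.8069 continue
k=3: (k=3,j=0): S=77.3068, K−S=36.8632, hold=36.6654 ⇒ V=36.8632 exercise | (k=3,j=1): S=93.2590, K−S=20.9110, hold=22.3914 ⇒ V=22.3914 continue | (k=3,j=2): S=112.5029, K−S=1.6671, hold=10.2418 ⇒ V=10.2418 continue | (k=3,j=3): S=135.7178, K−S=0.0000, hold=3.0036 ⇒ V=3.0036 continue
k=2: (k=2,j=0): S=84.9091, K−S=29.2609, hold=29.7418 ⇒ V=29.7418 continue | (k=2,j=1): S=102.4300, K−S=11.7400, hold=16.4354 ⇒ V=16.4354 continue | (k=2,j=2): S=123.5664, K−S=0.0000, hold=6.7017 ⇒ V=6.7017 continue
k=1: (k=1,j=0): S=93.2590, K−S=20.9110, hold=23.2049 ⇒ V=23.2049 continue | (k=1,j=1): S=112.5029, K−S=1.6671, hold=11.6678 ⇒ V=11.6678 continue
k=0: (k=0,j=0): S=102.4300, K−S=11.7400, hold=17.5440 ⇒ V=17.5440 continue

price = 17.5440
tree:
17.5440
23.2049 11.6678
29.7418 16.4354 6.7017
36.8632 22.3914 10.2418 3.0036
43.7849 29.3550 15.1672 5.1014 0.8069
50.0868 36.8632 21.5943 8.4696 1.5759 0.0000
55.8245 43.7849 29.2609 13.6242 3.0778 0.0000 0.0000
61.0484 50.0868 36.8632 20.9110 6.0111 0.0000 0.0000 0.0000
65.8046 55.8245 43.7849 29.2609 11.7400 0.0000 0.0000 0.0000 0.0000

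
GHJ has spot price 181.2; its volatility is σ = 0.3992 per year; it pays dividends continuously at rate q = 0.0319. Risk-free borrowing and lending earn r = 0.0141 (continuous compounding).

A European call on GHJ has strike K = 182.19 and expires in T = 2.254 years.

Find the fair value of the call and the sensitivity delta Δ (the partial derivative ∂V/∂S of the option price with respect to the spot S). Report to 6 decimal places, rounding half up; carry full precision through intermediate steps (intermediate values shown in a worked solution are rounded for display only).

price = 36.832421
Δ = 0.547650

σ√T = 0.3992·√2.254 = 0.599332
d₁ = (ln(S/K) + (r−q+σ²/2)T) / (σ√T) = (ln(181.2/182.19) + (0.0141−0.0319+0.3992²/2)·2.254) / 0.599332 = (-0.005449 + 0.139478) / 0.599332 = 0.223632
d₂ = d₁ − σ√T = 0.223632 − 0.599332 = -0.375701
e^{−rT} = 0.968718
e^{−qT} = 0.930622
N(d₁) = 0.588478,  N(d₂) = 0.353570
Call price V = S·e^{−qT}·N(d₁) − K·e^{−rT}·N(d₂) = 99.234232 − 62.401810 = 36.832421
Δ = e^{−qT}·N(d₁) = 0.547650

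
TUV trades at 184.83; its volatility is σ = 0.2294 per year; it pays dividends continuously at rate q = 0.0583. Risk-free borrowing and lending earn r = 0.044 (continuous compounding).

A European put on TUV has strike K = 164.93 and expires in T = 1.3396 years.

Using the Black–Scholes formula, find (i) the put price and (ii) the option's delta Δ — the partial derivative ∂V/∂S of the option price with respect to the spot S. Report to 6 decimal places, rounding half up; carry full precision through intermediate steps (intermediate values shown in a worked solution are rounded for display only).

σ√T = 0.2294·√1.3396 = 0.265510
d₁ = (ln(S/K) + (r−q+σ²/2)T) / (σ√T) = (ln(184.83/164.93) + (0.044−0.0583+0.2294²/2)·1.3396) / 0.265510 = (0.113915 + 0.016092) / 0.265510 = 0.489649
d₂ = d₁ − σ√T = 0.489649 − 0.265510 = 0.224139
e^{−rT} = 0.942761
e^{−qT} = 0.924873
N(−d₁) = 0.312191,  N(−d₂) = 0.411324
Put price V = K·e^{−rT}·N(−d₂) − S·e^{−qT}·N(−d₁) = 63.956662 − 53.367271 = 10.589391
Δ = −e^{−qT}·N(−d₁) = -0.288737

price = 10.589391
Δ = -0.288737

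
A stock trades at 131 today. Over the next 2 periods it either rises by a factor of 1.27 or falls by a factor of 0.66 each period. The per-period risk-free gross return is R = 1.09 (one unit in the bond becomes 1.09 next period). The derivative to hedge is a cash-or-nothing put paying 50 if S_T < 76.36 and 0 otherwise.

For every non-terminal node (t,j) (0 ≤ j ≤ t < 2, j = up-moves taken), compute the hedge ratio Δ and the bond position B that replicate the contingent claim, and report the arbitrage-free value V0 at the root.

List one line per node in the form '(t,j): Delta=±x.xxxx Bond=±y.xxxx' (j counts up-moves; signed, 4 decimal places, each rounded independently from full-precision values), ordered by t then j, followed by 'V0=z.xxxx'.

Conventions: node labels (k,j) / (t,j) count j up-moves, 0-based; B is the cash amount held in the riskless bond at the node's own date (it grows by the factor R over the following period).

(0,0): Delta=-0.1694 Bond=25.8543
(1,0): Delta=-0.9480 Bond=95.5031
(1,1): Delta=0.0000 Bond=0.0000
V0=3.6644

No-arbitrage ⇒ martingale measure with p* = (R−d)/(u−d) = 0.7049.
Expiry values: V(2,0)=50.0000, V(2,1)=0.0000, V(2,2)=0.0000
  t=1,j=0: stock 86.4600 → up 109.8042 (V=0.0000), down 57.0636 (V=50.0000). Price 13.5359; hedge Δ=-0.9480, bond B=95.5031.
  t=1,j=1: stock 166.3700 → up 211.2899 (V=0.0000), down 109.8042 (V=0.0000). Price 0.0000; hedge Δ=0.0000, bond B=0.0000.
  t=0,j=0: stock 131.0000 → up 166.3700 (V=0.0000), down 86.4600 (V=13.5359). Price 3.6644; hedge Δ=-0.1694, bond B=25.8543.
Sanity check at the root: Δ(0,0)·S0 + B(0,0) reproduces V0 = 3.6644.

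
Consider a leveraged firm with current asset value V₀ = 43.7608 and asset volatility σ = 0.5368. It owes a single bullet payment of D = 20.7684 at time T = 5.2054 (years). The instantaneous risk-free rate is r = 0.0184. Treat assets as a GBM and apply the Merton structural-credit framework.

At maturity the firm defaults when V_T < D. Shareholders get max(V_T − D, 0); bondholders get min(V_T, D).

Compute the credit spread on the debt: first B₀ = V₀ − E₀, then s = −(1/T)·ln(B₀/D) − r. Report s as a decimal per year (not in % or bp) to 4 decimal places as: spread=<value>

Apply the equity-as-call identities (strike 20.7684, horizon 5.2054 years):
d₁ = [ln(V₀/D) + (r + σ²/2)T] / (σ√T)
   = [ln(43.7608/20.7684) + (0.0184 + 0.5·0.5368²)·5.2054] / (0.5368·√5.2054)
   = [0.745306 + 0.845758] / 1.224728 = 1.299117
d₂ = d₁ − σ√T = 1.299117 − 1.224728 = 0.074389
N(d₁) = 0.903048,  N(d₂) = 0.529650,  e^(−rT) = 0.908664
E₀ = V₀·N(d₁) − D·e^(−rT)·N(d₂)
   = 43.7608·0.903048 − 20.7684·0.908664·0.529650 = 29.522820
B₀ = V₀ − E₀ = 43.7608 − 29.522820 = 14.237980
spread = −(1/T)·ln(B₀/D) − r = −(1/5.2054)·ln(14.237980/20.7684) − 0.0184 = 0.05412460

spread=0.0541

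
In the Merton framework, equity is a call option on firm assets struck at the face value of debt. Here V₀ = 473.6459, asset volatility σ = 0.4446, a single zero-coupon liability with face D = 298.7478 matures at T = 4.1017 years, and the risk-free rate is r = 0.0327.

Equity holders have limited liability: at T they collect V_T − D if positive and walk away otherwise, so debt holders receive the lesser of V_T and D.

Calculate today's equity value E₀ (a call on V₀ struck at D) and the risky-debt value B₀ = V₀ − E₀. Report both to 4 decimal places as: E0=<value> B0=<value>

Apply the equity-as-call identities (strike 298.7478, horizon 4.1017 years):
d₁ = [ln(V₀/D) + (r + σ²/2)T] / (σ√T)
   = [ln(473.6459/298.7478) + (0.0327 + 0.5·0.4446²)·4.1017] / (0.4446·√4.1017)
   = [0.460860 + 0.539515] / 0.900433 = 1.110994
d₂ = d₁ − σ√T = 1.110994 − 0.900433 = 0.210561
N(d₁) = 0.866715,  N(d₂) = 0.583385,  e^(−rT) = 0.874480
E₀ = V₀·N(d₁) − D·e^(−rT)·N(d₂)
   = 473.6459·0.866715 − 298.7478·0.874480·0.583385 = 258.106992
B₀ = V₀ − E₀ = 473.6459 − 258.106992 = 215.538908

E0=258.1070 B0=215.5389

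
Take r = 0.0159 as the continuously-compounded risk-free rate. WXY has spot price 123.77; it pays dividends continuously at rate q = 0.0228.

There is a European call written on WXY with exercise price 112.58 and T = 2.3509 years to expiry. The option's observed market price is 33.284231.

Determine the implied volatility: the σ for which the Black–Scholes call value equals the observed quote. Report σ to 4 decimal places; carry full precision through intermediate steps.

sigma = 0.4222

At σ = 0.4222 the Black–Scholes value reproduces the quote:
σ√T = 0.4222·√2.3509 = 0.647344
d₁ = (ln(S/K) + (r−q+σ²/2)T) / (σ√T) = (ln(123.77/112.58) + (0.0159−0.0228+0.4222²/2)·2.3509) / 0.647344 = (0.094761 + 0.193306) / 0.647344 = 0.444998
d₂ = d₁ − σ√T = 0.444998 − 0.647344 = -0.202346
e^{−rT} = 0.963311
e^{−qT} = 0.947811
N(d₁) = 0.671839,  N(d₂) = 0.419823
V = S·e^{−qT}·N(d₁) − K·e^{−rT}·N(d₂) = 78.813840 − 45.529610 = 33.284231 (the quoted price), and the Black–Scholes price is strictly increasing in σ, so σ is unique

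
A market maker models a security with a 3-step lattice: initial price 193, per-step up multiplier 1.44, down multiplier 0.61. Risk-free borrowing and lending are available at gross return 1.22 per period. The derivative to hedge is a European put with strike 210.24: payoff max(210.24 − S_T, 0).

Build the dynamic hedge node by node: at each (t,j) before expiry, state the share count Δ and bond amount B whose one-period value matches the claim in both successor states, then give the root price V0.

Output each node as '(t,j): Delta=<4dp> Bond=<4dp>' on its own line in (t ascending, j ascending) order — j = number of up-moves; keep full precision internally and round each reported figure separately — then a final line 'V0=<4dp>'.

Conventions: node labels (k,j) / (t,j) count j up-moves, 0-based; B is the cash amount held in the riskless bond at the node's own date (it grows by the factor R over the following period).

The replicating-portfolio and risk-neutral prices coincide; use p* = (1.22−0.61)/(1.44−0.61) = 0.7349 for the latter.
At maturity the claim pays: V(3,0)=166.4327, V(3,1)=106.8260, V(3,2)=0.0000, V(3,3)=0.0000
Node (2,0) S=71.8153: V=(p*·106.8260+(1−p*)·166.4327)/1.22=100.5126; Δ=(106.8260−166.4327)/(103.4140−43.8073)=-1.0000; B=V−Δ·S=172.3279
Node (2,1) S=169.5312: V=(p*·0.0000+(1−p*)·106.8260)/1.22=23.2093; Δ=(0.0000−106.8260)/(244.1249−103.4140)=-0.7592; B=V−Δ·S=151.9153
Node (2,2) S=400.2048: V=(p*·0.0000+(1−p*)·0.0000)/1.22=0.0000; Δ=(0.0000−0.0000)/(576.2949−244.1249)=0.0000; B=V−Δ·S=0.0000
Node (1,0) S=117.7300: V=(p*·23.2093+(1−p*)·100.5126)/1.22=35.8191; Δ=(23.2093−100.5126)/(169.5312−71.8153)=-0.7911; B=V−Δ·S=128.9556
Node (1,1) S=277.9200: V=(p*·0.0000+(1−p*)·23.2093)/1.22=5.0425; Δ=(0.0000−23.2093)/(400.2048−169.5312)=-0.1006; B=V−Δ·S=33.0055
Node (0,0) S=193.0000: V=(p*·5.0425+(1−p*)·35.8191)/1.22=10.8198; Δ=(5.0425−35.8191)/(277.9200−117.7300)=-0.1921; B=V−Δ·S=47.9000
Check: Δ(0,0)·S0 + B(0,0) = 10.8198 = V0.

(0,0): Delta=-0.1921 Bond=47.9000
(1,0): Delta=-0.7911 Bond=128.9556
(1,1): Delta=-0.1006 Bond=33.0055
(2,0): Delta=-1.0000 Bond=172.3279
(2,1): Delta=-0.7592 Bond=151.9153
(2,2): Delta=0.0000 Bond=0.0000
V0=10.8198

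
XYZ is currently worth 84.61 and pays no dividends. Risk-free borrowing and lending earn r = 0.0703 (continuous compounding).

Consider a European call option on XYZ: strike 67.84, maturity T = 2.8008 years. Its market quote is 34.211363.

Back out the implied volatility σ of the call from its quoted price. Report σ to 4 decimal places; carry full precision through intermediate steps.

sigma = 0.3451

At σ = 0.3451 the Black–Scholes value reproduces the quote:
σ√T = 0.3451·√2.8008 = 0.577545
d₁ = (ln(S/K) + (r+σ²/2)T) / (σ√T) = (ln(84.61/67.84) + (0.0703+0.3451²/2)·2.8008) / 0.577545 = (0.220900 + 0.363675) / 0.577545 = 1.012173
d₂ = d₁ − σ√T = 1.012173 − 0.577545 = 0.434628
e^{−rT} = 0.821276
N(d₁) = 0.844272,  N(d₂) = 0.668084
V = S·N(d₁) − K·e^{−rT}·N(d₂) = 71.433891 − 37.222528 = 34.211363 (the quoted price), and the Black–Scholes price is strictly increasing in σ, so σ is unique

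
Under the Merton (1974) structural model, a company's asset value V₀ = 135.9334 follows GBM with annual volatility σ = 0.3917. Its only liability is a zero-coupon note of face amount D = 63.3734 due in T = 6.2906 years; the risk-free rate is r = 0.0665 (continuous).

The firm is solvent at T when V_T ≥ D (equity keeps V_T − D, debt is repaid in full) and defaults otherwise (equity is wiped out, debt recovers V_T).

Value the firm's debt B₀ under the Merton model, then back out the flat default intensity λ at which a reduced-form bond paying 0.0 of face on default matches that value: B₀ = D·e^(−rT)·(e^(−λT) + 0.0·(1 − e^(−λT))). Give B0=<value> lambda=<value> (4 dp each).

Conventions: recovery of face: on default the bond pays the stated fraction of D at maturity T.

B0=37.9022 lambda=0.0152

With assets at 135.9334 and a single debt payment of 63.3734 at 6.2906 years:
d₁ = [ln(V₀/D) + (r + σ²/2)T] / (σ√T)
   = [ln(135.9334/63.3734) + (0.0665 + 0.5·0.3917²)·6.2906] / (0.3917·√6.2906)
   = [0.763121 + 0.900905] / 0.982425 = 1.693793
d₂ = d₁ − σ√T = 1.693793 − 0.982425 = 0.711368
N(d₁) = 0.954848,  N(d₂) = 0.761572,  e^(−rT) = 0.658148
E₀ = V₀·N(d₁) − D·e^(−rT)·N(d₂)
   = 135.9334·0.954848 − 63.3734·0.658148·0.761572 = 98.031221
B₀ = V₀ − E₀ = 135.9334 − 98.031221 = 37.902179
e^(−λT) = (B₀·e^(rT)/D − 0)/(1 − 0) = (37.9022·1.519414/63.3734 − 0)/1 = 0.90872737
λ = −ln(0.90872737)/6.2906 = 0.015215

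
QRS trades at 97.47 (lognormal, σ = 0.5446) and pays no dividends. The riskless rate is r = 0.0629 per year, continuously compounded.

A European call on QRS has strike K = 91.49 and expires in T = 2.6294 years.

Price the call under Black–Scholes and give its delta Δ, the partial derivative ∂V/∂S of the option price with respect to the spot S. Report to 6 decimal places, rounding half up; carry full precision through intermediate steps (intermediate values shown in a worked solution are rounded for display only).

σ√T = 0.5446·√2.6294 = 0.883092
d₁ = (ln(S/K) + (r+σ²/2)T) / (σ√T) = (ln(97.47/91.49) + (0.0629+0.5446²/2)·2.6294) / 0.883092 = (0.063315 + 0.555315) / 0.883092 = 0.700527
d₂ = d₁ − σ√T = 0.700527 − 0.883092 = -0.182565
e^{−rT} = 0.847564
N(d₁) = 0.758201,  N(d₂) = 0.427570
Call price V = S·N(d₁) − K·e^{−rT}·N(d₂) = 73.901845 − 33.155299 = 40.746547
Δ = N(d₁) = 0.758201

price = 40.746547
Δ = 0.758201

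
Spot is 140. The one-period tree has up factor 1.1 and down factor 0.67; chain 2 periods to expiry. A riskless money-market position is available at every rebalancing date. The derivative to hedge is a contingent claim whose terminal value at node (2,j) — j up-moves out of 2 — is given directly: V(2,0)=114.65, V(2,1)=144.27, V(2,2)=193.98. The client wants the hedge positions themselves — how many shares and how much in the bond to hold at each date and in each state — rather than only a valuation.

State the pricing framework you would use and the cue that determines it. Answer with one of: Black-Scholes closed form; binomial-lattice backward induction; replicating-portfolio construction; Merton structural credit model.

Key observation: the mandate to exhibit the hedge at every date and state singles out the replicating-portfolio construction on the 2-period tree with factors 1.1 and 0.67 from 140.

framework: replicating-portfolio construction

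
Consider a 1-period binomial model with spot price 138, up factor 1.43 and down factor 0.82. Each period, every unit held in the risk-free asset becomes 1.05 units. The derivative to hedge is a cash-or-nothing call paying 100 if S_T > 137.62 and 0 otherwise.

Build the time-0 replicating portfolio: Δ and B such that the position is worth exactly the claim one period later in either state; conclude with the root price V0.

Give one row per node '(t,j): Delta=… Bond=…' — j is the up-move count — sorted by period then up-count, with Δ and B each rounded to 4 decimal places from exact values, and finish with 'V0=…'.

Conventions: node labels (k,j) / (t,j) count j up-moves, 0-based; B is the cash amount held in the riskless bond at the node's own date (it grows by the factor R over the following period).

Since d<R<u, set p* = (R−d)/(u−d) = 0.3770; price each node as the discounted p*-expectation of its children.
Terminal payoffs: V(1,0)=0.0000, V(1,1)=100.0000
  t=0,j=0: stock 138.0000 → up 197.3400 (V=100.0000), down 113.1600 (V=0.0000). Price 35.9094; hedge Δ=1.1879, bond B=-128.0250.
As a check, the time-0 holding Δ(0,0)·S0 + B(0,0) comes to 35.9094 — exactly V0.

(0,0): Delta=1.1879 Bond=-128.0250
V0=35.9094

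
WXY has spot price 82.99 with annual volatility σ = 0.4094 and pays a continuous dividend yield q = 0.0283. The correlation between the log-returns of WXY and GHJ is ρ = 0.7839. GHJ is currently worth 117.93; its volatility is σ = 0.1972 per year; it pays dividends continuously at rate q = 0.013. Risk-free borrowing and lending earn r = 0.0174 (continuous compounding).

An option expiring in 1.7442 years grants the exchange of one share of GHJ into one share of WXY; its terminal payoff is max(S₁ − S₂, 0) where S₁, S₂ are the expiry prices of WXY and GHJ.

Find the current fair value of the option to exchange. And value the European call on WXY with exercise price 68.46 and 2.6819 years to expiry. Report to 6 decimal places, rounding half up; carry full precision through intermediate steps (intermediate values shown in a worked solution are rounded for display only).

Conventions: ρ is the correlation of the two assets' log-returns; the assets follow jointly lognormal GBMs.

σ_eff = √(σ₁² + σ₂² − 2ρσ₁σ₂) = √(0.4094² + 0.1972² − 2·0.7839·0.4094·0.1972) = 0.282705
d₁ = (ln(S₁/S₂) + (q₂ − q₁ + σ_eff²/2)T) / (σ_eff√T) = (ln(82.99/117.93) + (0.013 − 0.0283 + 0.039961)·1.7442) / 0.373363 = -0.825892
d₂ = d₁ − σ_eff√T = -0.825892 − 0.373363 = -1.199255
N(d₁) = 0.204433,  N(d₂) = 0.115214
V = S₁·e^{−q₁T}·N(d₁) − S₂·e^{−q₂T}·N(d₂) = 16.148749 − 13.282617 = 2.866132
[vanilla: WXY call K=68.46]
σ√T = 0.4094·√2.6819 = 0.670454
d₁ = (ln(S/K) + (r−q+σ²/2)T) / (σ√T) = (ln(82.99/68.46) + (0.0174−0.0283+0.4094²/2)·2.6819) / 0.670454 = (0.192470 + 0.195522) / 0.670454 = 0.578701
d₂ = d₁ − σ√T = 0.578701 − 0.670454 = -0.091754
e^{−rT} = 0.954407
e^{−qT} = 0.926911
N(d₁) = 0.718604,  N(d₂) = 0.463447
price = S·e^{−qT}·N(d₁) − K·e^{−rT}·N(d₂) = 55.278167 − 30.281018 = 24.997149

exchange price = 2.866132
price(WXY call K=68.46) = 24.997149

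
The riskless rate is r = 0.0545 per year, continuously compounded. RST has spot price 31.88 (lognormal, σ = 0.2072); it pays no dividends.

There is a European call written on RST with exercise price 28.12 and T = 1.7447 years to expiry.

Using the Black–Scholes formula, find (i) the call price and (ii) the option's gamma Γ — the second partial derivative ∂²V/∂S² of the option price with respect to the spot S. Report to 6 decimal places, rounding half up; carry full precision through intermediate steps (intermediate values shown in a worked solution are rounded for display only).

σ√T = 0.2072·√1.7447 = 0.273684
d₁ = (ln(S/K) + (r+σ²/2)T) / (σ√T) = (ln(31.88/28.12) + (0.0545+0.2072²/2)·1.7447) / 0.273684 = (0.125498 + 0.132538) / 0.273684 = 0.942821
d₂ = d₁ − σ√T = 0.942821 − 0.273684 = 0.669137
e^{−rT} = 0.909295
N(d₁) = 0.827114,  N(d₂) = 0.748296
Call price V = S·N(d₁) − K·e^{−rT}·N(d₂) = 26.368389 − 19.133450 = 7.234939
φ(d₁) = (1/√(2π))·e^{−d₁²/2} = 0.255791
Γ = φ(d₁) / (S·σ·√T) = 0.029317

price = 7.234939
Γ = 0.029317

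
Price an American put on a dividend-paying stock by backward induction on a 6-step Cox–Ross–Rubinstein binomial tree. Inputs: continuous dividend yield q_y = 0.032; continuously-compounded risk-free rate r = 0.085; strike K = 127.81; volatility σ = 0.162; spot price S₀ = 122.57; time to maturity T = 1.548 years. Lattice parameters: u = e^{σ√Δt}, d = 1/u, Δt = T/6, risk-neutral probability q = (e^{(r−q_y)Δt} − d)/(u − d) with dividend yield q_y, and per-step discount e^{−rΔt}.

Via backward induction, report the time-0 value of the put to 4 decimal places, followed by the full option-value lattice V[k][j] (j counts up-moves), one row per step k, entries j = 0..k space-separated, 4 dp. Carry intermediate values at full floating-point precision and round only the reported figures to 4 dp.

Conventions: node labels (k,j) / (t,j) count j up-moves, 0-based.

price = 8.9311
tree:
8.9311
14.9220 4.6328
23.8391 8.4626 1.8425
32.0519 14.9220 3.7823 0.4094
39.6160 23.8391 7.6133 0.9577 0.0000
46.5825 32.0519 14.9220 2.2402 0.0000 0.0000
52.9988 39.6160 23.8391 5.2400 0.0000 0.0000 0.0000

params: Δt=0.25800 u=1.08577 d=0.92101 q=0.56300 e^(-rΔt)=0.97831
t_6 payoffs: 52.9988 39.6160 23.8391 5.2400 0.0000 0.0000 0.0000
k=5: node(5,0) S=81.2275 payoff=46.5825 vs cont=44.4780 → 46.5825 [stop]  node(5,1) S=95.7581 payoff=32.0519 vs cont=30.0669 → 32.0519 [stop]  node(5,2) S=112.8880 payoff=14.9220 vs cont=13.0778 → 14.9220 [stop]  node(5,3) S=133.0823 payoff=0.0000 vs cont=2.2402 → 2.2402 [wait]  node(5,4) S=156.8892 payoff=0.0000 vs cont=0.0000 → 0.0000 [wait]  node(5,5) S=184.9548 payoff=0.0000 vs cont=0.0000 → 0.0000 [wait]
k=4: node(4,0) S=88.1940 payoff=39.6160 vs cont=37.5688 → 39.6160 [stop]  node(4,1) S=103.9709 payoff=23.8391 vs cont=21.9216 → 23.8391 [stop]  node(4,2) S=122.5700 payoff=5.2400 vs cont=7.6133 → 7.6133 [wait]  node(4,3) S=144.4963 payoff=0.0000 vs cont=0.9577 → 0.9577 [wait]  node(4,4) S=170.3449 payoff=0.0000 vs cont=0.0000 → 0.0000 [wait]
k=3: node(3,0) S=95.7581 payoff=32.0519 vs cont=30.0669 → 32.0519 [stop]  node(3,1) S=112.8880 payoff=14.9220 vs cont=14.3849 → 14.9220 [stop]  node(3,2) S=133.0823 payoff=0.0000 vs cont=3.7823 → 3.7823 [wait]  node(3,3) S=156.8892 payoff=0.0000 vs cont=0.4094 → 0.4094 [wait]
k=2: node(2,0) S=103.9709 payoff=23.8391 vs cont=21.9216 → 23.8391 [stop]  node(2,1) S=122.5700 payoff=5.2400 vs cont=8.4626 → 8.4626 [wait]  node(2,2) S=144.4963 payoff=0.0000 vs cont=1.8425 → 1.8425 [wait]
k=1: node(1,0) S=112.8880 payoff=14.9220 vs cont=14.8528 → 14.9220 [stop]  node(1,1) S=133.0823 payoff=0.0000 vs cont=4.6328 → 4.6328 [wait]
k=0: node(0,0) S=122.5700 payoff=5.2400 vs cont=8.9311 → 8.9311 [wait]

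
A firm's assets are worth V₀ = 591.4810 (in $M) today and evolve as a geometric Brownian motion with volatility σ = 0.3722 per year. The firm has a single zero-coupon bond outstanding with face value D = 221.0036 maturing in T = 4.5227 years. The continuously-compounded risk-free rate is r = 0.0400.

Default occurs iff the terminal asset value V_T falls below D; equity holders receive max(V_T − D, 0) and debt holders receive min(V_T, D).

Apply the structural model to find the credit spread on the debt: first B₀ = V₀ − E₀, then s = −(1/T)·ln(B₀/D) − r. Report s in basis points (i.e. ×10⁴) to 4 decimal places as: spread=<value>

spread=94.4654

Work the structural quantities from V₀ = 591.4810 against face 221.0036:
d₁ = [ln(V₀/D) + (r + σ²/2)T] / (σ√T)
   = [ln(591.4810/221.0036) + (0.0400 + 0.5·0.3722²)·4.5227] / (0.3722·√4.5227)
   = [0.984451 + 0.494179] / 0.791544 = 1.868032
d₂ = d₁ − σ√T = 1.868032 − 0.791544 = 1.076487
N(d₁) = 0.969121,  N(d₂) = 0.859145,  e^(−rT) = 0.834512
E₀ = V₀·N(d₁) − D·e^(−rT)·N(d₂)
   = 591.4810·0.969121 − 221.0036·0.834512·0.859145 = 414.764431
B₀ = V₀ − E₀ = 591.4810 − 414.764431 = 176.716569
spread = −(1/T)·ln(B₀/D) − r = −(1/4.5227)·ln(176.716569/221.0036) − 0.0400 = 0.00944654
in basis points: 0.00944654 × 10⁴ = 94.4654 bp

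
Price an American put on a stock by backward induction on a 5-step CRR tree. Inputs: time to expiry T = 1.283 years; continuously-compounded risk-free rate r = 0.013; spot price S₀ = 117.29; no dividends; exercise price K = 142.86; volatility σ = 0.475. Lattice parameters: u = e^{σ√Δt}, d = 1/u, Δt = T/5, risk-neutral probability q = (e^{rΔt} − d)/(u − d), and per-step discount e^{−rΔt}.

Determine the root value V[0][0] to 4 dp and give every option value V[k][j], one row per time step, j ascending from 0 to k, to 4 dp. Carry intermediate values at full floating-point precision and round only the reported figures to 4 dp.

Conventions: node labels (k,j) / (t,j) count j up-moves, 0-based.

Δt=0.25660, u=1.27203, d=0.78614, q=0.44701, disc=e^(-rΔt)=0.99667
k=5 terminal: V=max(K-S,0) → 107.6413 85.8740 50.6531 0.0000 0.0000 0.0000
k=4: j=0 S=44.7992 intr=98.0608 cont=97.5850 V=98.0608[EX]; j=1 S=72.4880 intr=70.3720 cont=69.8963 V=70.3720[EX]; j=2 S=117.2900 intr=25.5700 cont=27.9173 V=27.9173[hold]; j=3 S=189.7825 intr=0.0000 cont=0.0000 V=0.0000[hold]; j=4 S=307.0798 intr=0.0000 cont=0.0000 V=0.0000[hold]
k=3: j=0 S=56.9860 intr=85.8740 cont=85.3982 V=85.8740[EX]; j=1 S=92.2069 intr=50.6531 cont=51.2231 V=51.2231[hold]; j=2 S=149.1965 intr=0.0000 cont=15.3865 V=15.3865[hold]; j=3 S=241.4092 intr=0.0000 cont=0.0000 V=0.0000[hold]
k=2: j=0 S=72.4880 intr=70.3720 cont=70.1502 V=70.3720[EX]; j=1 S=117.2900 intr=25.5700 cont=35.0865 V=35.0865[hold]; j=2 S=189.7825 intr=0.0000 cont=8.4802 V=8.4802[hold]
k=1: j=0 S=92.2069 intr=50.6531 cont=54.4172 V=54.4172[hold]; j=1 S=149.1965 intr=0.0000 cont=23.1159 V=23.1159[hold]
k=0: j=0 S=117.2900 intr=25.5700 cont=40.2905 V=40.2905[hold]

price = 40.2905
tree:
40.2905
54.4172 23.1159
70.3720 35.0865 8.4802
85.8740 51.2231 15.3865 0.0000
98.0608 70.3720 27.9173 0.0000 0.0000
107.6413 85.8740 50.6531 0.0000 0.0000 0.0000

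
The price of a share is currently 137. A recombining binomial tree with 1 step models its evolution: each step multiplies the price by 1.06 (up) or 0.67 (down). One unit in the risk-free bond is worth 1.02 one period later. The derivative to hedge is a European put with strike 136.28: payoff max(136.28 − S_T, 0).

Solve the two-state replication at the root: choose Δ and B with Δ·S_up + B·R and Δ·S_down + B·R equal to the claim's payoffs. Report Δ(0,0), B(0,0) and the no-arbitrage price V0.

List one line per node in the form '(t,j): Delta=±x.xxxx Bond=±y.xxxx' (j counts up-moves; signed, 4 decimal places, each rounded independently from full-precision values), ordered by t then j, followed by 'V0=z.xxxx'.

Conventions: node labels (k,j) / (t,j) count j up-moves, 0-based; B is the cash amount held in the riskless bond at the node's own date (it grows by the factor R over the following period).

(0,0): Delta=-0.8327 Bond=118.5505
V0=4.4736

Under the risk-neutral measure, an up-move has probability p* = (R−d)/(u−d) = 0.8974 and values discount at R = 1.02.
Terminal payoffs: V(1,0)=44.4900, V(1,1)=0.0000
Node (0,0) S=137.0000: V=(p*·0.0000+(1−p*)·44.4900)/1.02=4.4736; Δ=(0.0000−44.4900)/(145.2200−91.7900)=-0.8327; B=V−Δ·S=118.5505
Verification: the root portfolio costs Δ(0,0)·S0 + B(0,0) = 4.4736, matching V0.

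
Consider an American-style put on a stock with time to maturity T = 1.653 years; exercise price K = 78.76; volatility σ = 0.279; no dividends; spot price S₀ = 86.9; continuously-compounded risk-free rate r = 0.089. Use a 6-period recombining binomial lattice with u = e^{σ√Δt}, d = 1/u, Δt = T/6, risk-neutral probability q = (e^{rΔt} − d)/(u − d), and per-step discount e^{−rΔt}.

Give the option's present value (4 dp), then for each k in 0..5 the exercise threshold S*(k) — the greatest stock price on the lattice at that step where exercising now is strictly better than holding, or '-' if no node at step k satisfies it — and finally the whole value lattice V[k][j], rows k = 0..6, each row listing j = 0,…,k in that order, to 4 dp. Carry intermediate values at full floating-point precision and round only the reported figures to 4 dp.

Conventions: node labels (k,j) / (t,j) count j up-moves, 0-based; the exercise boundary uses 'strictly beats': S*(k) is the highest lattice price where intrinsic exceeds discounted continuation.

price = 4.7751
boundary = - - - 56.0045 64.8369 56.0045
tree:
4.7751
8.3506 2.0411
14.0967 3.9877 0.5273
22.7555 7.5907 1.1953 0.0000
30.3846 13.9231 2.7096 0.0000 0.0000
36.9745 22.7555 6.1421 0.0000 0.0000 0.0000
42.6667 30.3846 13.9231 0.0000 0.0000 0.0000 0.0000

params: Δt=0.27550 u=1.15771 d=0.86378 q=0.54791 e^(-rΔt)=0.97578
t_6 payoffs: 42.6667 30.3846 13.9231 0.0000 0.0000 0.0000 0.0000
t_5: node(5,0) S=41.7855 payoff=36.9745 vs cont=35.0668 → 36.9745 [stop]  node(5,1) S=56.0045 payoff=22.7555 vs cont=20.8478 → 22.7555 [stop]  node(5,2) S=75.0621 payoff=3.6979 vs cont=6.1421 → 6.1421 [wait]  node(5,3) S=100.6048 payoff=0.0000 vs cont=0.0000 → 0.0000 [wait]  node(5,4) S=134.8393 payoff=0.0000 vs cont=0.0000 → 0.0000 [wait]  node(5,5) S=180.7233 payoff=0.0000 vs cont=0.0000 → 0.0000 [wait]  ⇒ S*(5)=56.0045
t_4: node(4,0) S=48.3754 payoff=30.3846 vs cont=28.4770 → 30.3846 [stop]  node(4,1) S=64.8369 payoff=13.9231 vs cont=13.3222 → 13.9231 [stop]  node(4,2) S=86.9000 payoff=0.0000 vs cont=2.7096 → 2.7096 [wait]  node(4,3) S=116.4709 payoff=0.0000 vs cont=0.0000 → 0.0000 [wait]  node(4,4) S=156.1044 payoff=0.0000 vs cont=0.0000 → 0.0000 [wait]  ⇒ S*(4)=64.8369
t_3: node(3,0) S=56.0045 payoff=22.7555 vs cont=20.8478 → 22.7555 [stop]  node(3,1) S=75.0621 payoff=3.6979 vs cont=7.5907 → 7.5907 [wait]  node(3,2) S=100.6048 payoff=0.0000 vs cont=1.1953 → 1.1953 [wait]  node(3,3) S=134.8393 payoff=0.0000 vs cont=0.0000 → 0.0000 [wait]  ⇒ S*(3)=56.0045
t_2: node(2,0) S=64.8369 payoff=13.9231 vs cont=14.0967 → 14.0967 [wait]  node(2,1) S=86.9000 payoff=0.0000 vs cont=3.9877 → 3.9877 [wait]  node(2,2) S=116.4709 payoff=0.0000 vs cont=0.5273 → 0.5273 [wait]  ⇒ S*(2)=-
t_1: node(1,0) S=75.0621 payoff=3.6979 vs cont=8.3506 → 8.3506 [wait]  node(1,1) S=100.6048 payoff=0.0000 vs cont=2.0411 → 2.0411 [wait]  ⇒ S*(1)=-
t_0: node(0,0) S=86.9000 payoff=0.0000 vs cont=4.7751 → 4.7751 [wait]  ⇒ S*(0)=-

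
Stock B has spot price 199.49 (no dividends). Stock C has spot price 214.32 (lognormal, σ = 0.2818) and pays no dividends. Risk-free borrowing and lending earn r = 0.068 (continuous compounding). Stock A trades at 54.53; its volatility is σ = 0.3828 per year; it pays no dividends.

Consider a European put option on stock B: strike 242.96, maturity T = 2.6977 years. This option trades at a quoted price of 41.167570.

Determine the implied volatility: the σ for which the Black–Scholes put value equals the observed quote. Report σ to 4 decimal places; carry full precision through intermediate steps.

At σ = 0.3054 the Black–Scholes value reproduces the quote:
σ√T = 0.3054·√2.6977 = 0.501610
d₁ = (ln(S/K) + (r+σ²/2)T) / (σ√T) = (ln(199.49/242.96) + (0.068+0.3054²/2)·2.6977) / 0.501610 = (-0.197133 + 0.309250) / 0.501610 = 0.223514
d₂ = d₁ − σ√T = 0.223514 − 0.501610 = -0.278095
e^{−rT} = 0.832399
N(−d₁) = 0.411568,  N(−d₂) = 0.609530
V = K·e^{−rT}·N(−d₂) − S·N(−d₁) = 123.271185 − 82.103615 = 41.167570 (equal to the quote); since ∂V/∂σ > 0 for all σ, the implied volatility is unique

sigma = 0.3054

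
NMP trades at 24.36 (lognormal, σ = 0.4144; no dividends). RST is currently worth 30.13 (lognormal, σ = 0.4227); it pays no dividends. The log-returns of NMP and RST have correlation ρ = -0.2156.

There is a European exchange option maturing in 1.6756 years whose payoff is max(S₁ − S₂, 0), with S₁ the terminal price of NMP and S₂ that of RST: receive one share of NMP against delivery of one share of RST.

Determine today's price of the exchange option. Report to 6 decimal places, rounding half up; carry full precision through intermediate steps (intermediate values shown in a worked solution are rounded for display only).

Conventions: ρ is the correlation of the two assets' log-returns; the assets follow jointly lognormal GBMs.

σ_eff = √(σ₁² + σ₂² − 2ρσ₁σ₂) = √(0.4144² + 0.4227² − 2·-0.2156·0.4144·0.4227) = 0.652637
d₁ = (ln(S₁/S₂) + (q₂ − q₁ + σ_eff²/2)T) / (σ_eff√T) = (ln(24.36/30.13) + (0.0 − 0.0 + 0.212967)·1.6756) / 0.844805 = 0.170772
d₂ = d₁ − σ_eff√T = 0.170772 − 0.844805 = -0.674033
N(d₁) = 0.567798,  N(d₂) = 0.250145
V = S₁·e^{−q₁T}·N(d₁) − S₂·e^{−q₂T}·N(d₂) = 13.831571 − 7.536871 = 6.294700
Key observation: r never enters — measured in units of RST, the claim is a call on S₁/S₂ struck at 1, so only the dividend yields and σ_eff matter.

exchange price = 6.294700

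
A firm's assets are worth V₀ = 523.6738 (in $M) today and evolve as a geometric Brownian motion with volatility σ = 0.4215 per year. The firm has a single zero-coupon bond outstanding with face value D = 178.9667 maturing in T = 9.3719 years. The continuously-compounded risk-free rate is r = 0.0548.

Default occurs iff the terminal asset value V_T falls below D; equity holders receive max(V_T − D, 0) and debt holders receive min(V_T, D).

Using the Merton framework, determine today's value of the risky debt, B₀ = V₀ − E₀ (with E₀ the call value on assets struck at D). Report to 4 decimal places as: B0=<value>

B0=93.0835

With assets at 523.6738 and a single debt payment of 178.9667 at 9.3719 years:
d₁ = [ln(V₀/D) + (r + σ²/2)T] / (σ√T)
   = [ln(523.6738/178.9667) + (0.0548 + 0.5·0.4215²)·9.3719] / (0.4215·√9.3719)
   = [1.073669 + 1.346097] / 1.290362 = 1.875262
d₂ = d₁ − σ√T = 1.875262 − 1.290362 = 0.584900
N(d₁) = 0.969622,  N(d₂) = 0.720693,  e^(−rT) = 0.598350
E₀ = V₀·N(d₁) − D·e^(−rT)·N(d₂)
   = 523.6738·0.969622 − 178.9667·0.598350·0.720693 = 430.590334
B₀ = V₀ − E₀ = 523.6738 − 430.590334 = 93.083466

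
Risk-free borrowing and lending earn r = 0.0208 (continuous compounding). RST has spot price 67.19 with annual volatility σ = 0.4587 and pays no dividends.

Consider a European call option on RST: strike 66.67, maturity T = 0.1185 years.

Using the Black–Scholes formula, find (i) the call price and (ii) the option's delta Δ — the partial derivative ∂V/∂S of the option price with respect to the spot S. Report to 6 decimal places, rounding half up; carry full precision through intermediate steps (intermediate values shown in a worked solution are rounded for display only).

σ√T = 0.4587·√0.1185 = 0.157902
d₁ = (ln(S/K) + (r+σ²/2)T) / (σ√T) = (ln(67.19/66.67) + (0.0208+0.4587²/2)·0.1185) / 0.157902 = (0.007769 + 0.014931) / 0.157902 = 0.143764
d₂ = d₁ − σ√T = 0.143764 − 0.157902 = -0.014138
e^{−rT} = 0.997538
N(d₁) = 0.557157,  N(d₂) = 0.494360
Call price V = S·N(d₁) − K·e^{−rT}·N(d₂) = 37.435359 − 32.877846 = 4.557514
Δ = N(d₁) = 0.557157

price = 4.557514
Δ = 0.557157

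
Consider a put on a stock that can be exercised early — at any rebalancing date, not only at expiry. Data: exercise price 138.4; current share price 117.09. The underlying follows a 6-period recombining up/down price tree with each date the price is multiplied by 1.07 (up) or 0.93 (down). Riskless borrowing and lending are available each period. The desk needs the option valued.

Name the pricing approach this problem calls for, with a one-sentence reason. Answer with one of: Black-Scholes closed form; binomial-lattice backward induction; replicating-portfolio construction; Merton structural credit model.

Key observation: an American put (K = 138.4, S₀ = 117.09) on a 6-date tree has no closed form — the optimal stopping decision is embedded and must be resolved recursively from expiry.

framework: binomial-lattice backward induction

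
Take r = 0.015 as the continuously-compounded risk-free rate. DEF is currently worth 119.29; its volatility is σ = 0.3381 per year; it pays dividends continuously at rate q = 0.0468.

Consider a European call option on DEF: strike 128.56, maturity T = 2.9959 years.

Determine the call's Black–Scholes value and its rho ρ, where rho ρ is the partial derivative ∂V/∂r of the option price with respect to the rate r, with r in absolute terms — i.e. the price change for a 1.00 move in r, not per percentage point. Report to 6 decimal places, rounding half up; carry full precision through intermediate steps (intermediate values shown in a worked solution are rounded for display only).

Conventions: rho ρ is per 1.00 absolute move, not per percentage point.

price = 17.524925
ρ = 103.049047

σ√T = 0.3381·√2.9959 = 0.585206
d₁ = (ln(S/K) + (r−q+σ²/2)T) / (σ√T) = (ln(119.29/128.56) + (0.015−0.0468+0.3381²/2)·2.9959) / 0.585206 = (-0.074838 + 0.075963) / 0.585206 = 0.001923
d₂ = d₁ − σ√T = 0.001923 − 0.585206 = -0.583283
e^{−rT} = 0.956056
e^{−qT} = 0.869177
N(d₁) = 0.500767,  N(d₂) = 0.279851
Call price V = S·e^{−qT}·N(d₁) − K·e^{−rT}·N(d₂) = 51.921616 − 34.396691 = 17.524925
ρ = K·T·e^{−rT}·N(d₂) = 103.049047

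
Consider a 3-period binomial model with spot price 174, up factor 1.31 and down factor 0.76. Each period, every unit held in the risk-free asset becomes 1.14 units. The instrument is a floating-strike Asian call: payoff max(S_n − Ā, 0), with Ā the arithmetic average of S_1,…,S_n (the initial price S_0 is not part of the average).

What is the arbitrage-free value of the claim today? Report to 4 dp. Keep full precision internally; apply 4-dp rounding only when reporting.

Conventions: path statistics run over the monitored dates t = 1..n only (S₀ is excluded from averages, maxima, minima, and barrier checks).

Risk-neutral up-probability p* = (R−d)/(u−d) = (1.14−0.76)/(1.31−0.76) = 0.6909; the claim prices as the p*-weighted sum of path payoffs discounted by R^3.
Enumerate all 2^3 = 8 price paths (U = up ×1.31, D = down ×0.76); each path with k up-moves has probability p*^k·(1−p*)^(3−k).
DDD: Ā=103.0414, payoff=0.0000, prob=0.029530
UDD: Ā=177.6108, payoff=0.0000, prob=0.066008
DUD: Ā=145.7108, payoff=0.0000, prob=0.066008
UUD: Ā=251.1595, payoff=0.0000, prob=0.147546
DDU: Ā=121.4668, payoff=10.1913, prob=0.066008
UDU: Ā=209.3705, payoff=17.5666, prob=0.147546
DUU: Ā=177.4705, payoff=49.4666, prob=0.147546
UUU: Ā=305.9031, payoff=85.2648, prob=0.329809
Price = Σ prob·payoff / R^3 = 38.684287 / 1.481544 = 26.1108

price = 26.1108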